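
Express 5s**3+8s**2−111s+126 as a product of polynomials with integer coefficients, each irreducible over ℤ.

Testing divisors of the constant over divisors of the leading coefficient, s = −6 is a root, so (s+6) is a factor; dividing leaves 5s**2−22s+21.
The remaining quadratic factors as (s−3)(5s−7).

(5s−7)(s+6)(s−3)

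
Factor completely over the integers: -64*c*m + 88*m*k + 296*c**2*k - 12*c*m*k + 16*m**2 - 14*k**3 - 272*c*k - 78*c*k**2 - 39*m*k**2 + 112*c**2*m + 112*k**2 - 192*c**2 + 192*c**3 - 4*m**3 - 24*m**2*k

Group: 8*c*(24*c**2 + 8*c*m + 34*c*k - 2*m**2 - 11*m*k - 14*k**2) + (2*m + k - 8)*(24*c**2 + 8*c*m + 34*c*k - 2*m**2 - 11*m*k - 14*k**2); both groups contain (24*c**2 + 8*c*m + 34*c*k - 2*m**2 - 11*m*k - 14*k**2), so (8*c + 2*m + k - 8) is a factor with cofactor 24*c**2 + 8*c*m + 34*c*k - 2*m**2 - 11*m*k - 14*k**2.
The cofactor groups again: 24*c**2 + 8*c*m + 34*c*k - 2*m**2 - 11*m*k - 14*k**2 = 6*c*(4*c + 2*m + 7*k) + (-m - 2*k)*(4*c + 2*m + 7*k); both groups contain (4*c + 2*m + 7*k), giving (6*c - m - 2*k)*(4*c + 2*m + 7*k).

(4*c + 2*m + 7*k)*(6*c - m - 2*k)*(8*c + 2*m + k - 8)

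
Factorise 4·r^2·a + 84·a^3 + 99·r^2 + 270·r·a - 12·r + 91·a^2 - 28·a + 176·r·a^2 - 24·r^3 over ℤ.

Group: 8·r·(-3·r^2 + 2·r·a + 12·r + 21·a^2 + 28·a) + (4·a - 1)·(-3·r^2 + 2·r·a + 12·r + 21·a^2 + 28·a); both groups contain (-3·r^2 + 2·r·a + 12·r + 21·a^2 + 28·a), so (8·r + 4·a - 1) is a factor with cofactor -3·r^2 + 2·r·a + 12·r + 21·a^2 + 28·a.
The cofactor groups again: -3·r^2 + 2·r·a + 12·r + 21·a^2 + 28·a = -r·(3·r + 7·a) + (3·a + 4)·(3·r + 7·a); both groups contain (3·r + 7·a), giving -(r - 3·a - 4)·(3·r + 7·a).

-(r - 3·a - 4)·(8·r + 4·a - 1)·(3·r + 7·a)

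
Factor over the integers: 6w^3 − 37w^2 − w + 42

(6w − 7)(w + 1)(w − 6)

Testing divisors of the constant over divisors of the leading coefficient, w = 7/6 is a root, so (6w − 7) divides it; the quotient is w^2 − 5w − 6.
The remaining quadratic factors as (w − 6)(w + 1).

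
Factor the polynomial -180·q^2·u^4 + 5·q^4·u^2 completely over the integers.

Factor out 5·q^2·u^2, leaving q^2 - 36·u^2, which is a difference of two squares.

5·q^2·u^2·(q + 6·u)·(q - 6·u)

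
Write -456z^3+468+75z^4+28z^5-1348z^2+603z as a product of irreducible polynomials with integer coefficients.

(4z-3)(7z+3)(z-4)(z^2+7z+13)

Trying the rational-root candidates, z = -3/7 is a root, so (7z+3) divides it; the quotient is 4z^4+9z^3-69z^2-163z+156.
Then z = 3/4 is a root, so (4z-3) divides it; the quotient is z^3+3z^2-15z-52.
Next, z = 4 is a root, so (z-4) divides it; the quotient is z^2+7z+13.
The quadratic z^2+7z+13 has discriminant -3 < 0 and is irreducible over ℤ.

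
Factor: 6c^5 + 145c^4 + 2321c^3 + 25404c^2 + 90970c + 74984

(6c + 7)(c + 13)(c + 4)(c^2 + 6c + 206)

By the rational root theorem, c = -4 is a root, so (c + 4) is a factor; dividing leaves 6c^4 + 121c^3 + 1837c^2 + 18056c + 18746.
Next, c = -13 is a root, giving the factor (c + 13) and quotient 6c^3 + 43c^2 + 1278c + 1442.
Continuing, c = -7/6 is a root, giving the factor (6c + 7) and quotient c^2 + 6c + 206.
The quadratic c^2 + 6c + 206 has discriminant -788 < 0 and is irreducible over ℤ.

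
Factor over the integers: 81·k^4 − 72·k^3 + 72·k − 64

Group as (81·k^4 + 72·k) + (−72·k^3 − 64) = 9·k·(9·k^3 + 8) − 8·(9·k^3 + 8).
Both groups share the factor (9·k^3 + 8).

(9·k − 8)·(9·k^3 + 8)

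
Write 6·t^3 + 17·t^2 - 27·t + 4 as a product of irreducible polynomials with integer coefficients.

Testing divisors of the constant over divisors of the leading coefficient, t = 1 is a root, giving the factor (t - 1) and quotient 6·t^2 + 23·t - 4.
The remaining quadratic factors as (t + 4)(6·t - 1).

(6·t - 1)·(t + 4)·(t - 1)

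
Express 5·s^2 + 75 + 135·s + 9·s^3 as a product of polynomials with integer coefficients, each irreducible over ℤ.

Group as (9·s^3 + 135·s) + (5·s^2 + 75) = 9·s·(s^2 + 15) + 5·(s^2 + 15).
Both groups share the factor (s^2 + 15).

(9·s + 5)·(s^2 + 15)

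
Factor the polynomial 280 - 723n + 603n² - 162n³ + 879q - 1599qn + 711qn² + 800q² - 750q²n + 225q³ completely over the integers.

Group: 5q(45q² - 96qn + 97q + 27n² - 69n + 40) + (-6n + 7)(45q² - 96qn + 97q + 27n² - 69n + 40); both groups contain (45q² - 96qn + 97q + 27n² - 69n + 40), so (5q - 6n + 7) is a factor with cofactor 45q² - 96qn + 97q + 27n² - 69n + 40.
The cofactor groups again: 45q² - 96qn + 97q + 27n² - 69n + 40 = 9q(5q - 9n + 8) + (-3n + 5)(5q - 9n + 8); both groups contain (5q - 9n + 8), giving (9q - 3n + 5)(5q - 9n + 8).

(9q - 3n + 5)(5q - 6n + 7)(5q - 9n + 8)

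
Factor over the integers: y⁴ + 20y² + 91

Substitute u = y² to get a quadratic in u, then factor.
y² + 7 is irreducible over ℤ (always positive, so no real roots).
y² + 13 is irreducible over ℤ (always positive, so no real roots).

(y² + 13)(y² + 7)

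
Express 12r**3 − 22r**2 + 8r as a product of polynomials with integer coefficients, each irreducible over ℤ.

2r(2r − 1)(3r − 4)

Pull out the common factor 2r, then factor the remaining trinomial.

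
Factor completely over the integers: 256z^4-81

(4z+3)(4z-3)(16z^2+9)

Difference of squares twice: with A = 4z and B = 3, A⁴ − B⁴ = (A² − B²)(A² + B²), and A² − B² factors again.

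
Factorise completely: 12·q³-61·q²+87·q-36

Testing divisors of the constant over divisors of the leading coefficient, q = 4/3 is a root, so (3·q-4) is a factor; dividing leaves 4·q²-15·q+9.
The remaining quadratic factors as (q-3)(4·q-3).

(3·q-4)·(4·q-3)·(q-3)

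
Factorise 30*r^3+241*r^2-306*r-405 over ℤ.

Trying the rational-root candidates, r = 9/5 is a root, so (5*r-9) divides it; the quotient is 6*r^2+59*r+45.
The remaining quadratic factors as (r+9)(6*r+5).

(5*r-9)*(6*r+5)*(r+9)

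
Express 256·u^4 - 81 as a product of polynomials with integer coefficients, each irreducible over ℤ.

Difference of squares twice: with A = 4·u and B = 3, A⁴ − B⁴ = (A² − B²)(A² + B²), and A² − B² factors again.

(4·u + 3)·(4·u - 3)·(16·u^2 + 9)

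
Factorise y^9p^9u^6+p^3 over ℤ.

Pull out the common factor p^3, leaving y^9p^6u^6+1.
Recognize a sum of cubes with the parts 1 and y^3p^2u^2.

p^3(y^3p^2u^2+1)(y^6p^4u^4−y^3p^2u^2+1)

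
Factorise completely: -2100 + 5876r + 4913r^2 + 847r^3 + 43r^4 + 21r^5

Trying the rational-root candidates, r = -7/3 is a root, so (3r + 7) is a factor; dividing leaves 7r^4 - 2r^3 + 287r^2 + 968r - 300.
Next, r = -3 is a root, giving the factor (r + 3) and quotient 7r^3 - 23r^2 + 356r - 100.
Next, r = 2/7 is a root, giving the factor (7r - 2) and quotient r^2 - 3r + 50.
The quadratic r^2 - 3r + 50 has discriminant -191 < 0 and is irreducible over ℤ.

(3r + 7)(7r - 2)(r + 3)(r^2 - 3r + 50)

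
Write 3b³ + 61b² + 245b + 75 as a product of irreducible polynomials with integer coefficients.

Trying the rational-root candidates, b = -5 is a root, so (b + 5) is a factor; dividing leaves 3b² + 46b + 15.
The remaining quadratic factors as (3b + 1)(b + 15).

(3b + 1)(b + 15)(b + 5)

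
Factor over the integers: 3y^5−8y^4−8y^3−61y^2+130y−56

(3y−2)(y−1)(y−4)(y^2+3y+7)

Among the possible rational roots, y = 4 is a root, so (y−4) is a factor; dividing leaves 3y^4+4y^3+8y^2−29y+14.
Then y = 2/3 is a root, so (3y−2) divides it; the quotient is y^3+2y^2+4y−7.
Continuing, y = 1 is a root, so (y−1) divides it; the quotient is y^2+3y+7.
The quadratic y^2+3y+7 has discriminant −19 < 0 and is irreducible over ℤ.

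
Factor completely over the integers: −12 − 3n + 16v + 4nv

Group as (4nv − 3n) + (16v − 12) = n(4v − 3) + 4(4v − 3).
Both groups share the factor (4v − 3).

(4v − 3)(n + 4)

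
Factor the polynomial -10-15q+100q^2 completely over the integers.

Pull out the common factor 5, then factor the remaining trinomial.

5(4q+1)(5q-2)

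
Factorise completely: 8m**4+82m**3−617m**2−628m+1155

(2m−11)(4m+7)(m+15)(m−1)

Testing divisors of the constant over divisors of the leading coefficient, m = 11/2 is a root, so (2m−11) divides it; the quotient is 4m**3+63m**2+38m−105.
Next, m = 1 is a root, giving the factor (m−1) and quotient 4m**2+67m+105.
The remaining quadratic factors as (4m+7)(m+15).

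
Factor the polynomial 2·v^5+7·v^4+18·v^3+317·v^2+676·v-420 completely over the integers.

(2·v-1)·(v+3)·(v+5)·(v^2-4·v+28)

Among the possible rational roots, v = 1/2 is a root, giving the factor (2·v-1) and quotient v^4+4·v^3+11·v^2+164·v+420.
Next, v = -3 is a root, giving the factor (v+3) and quotient v^3+v^2+8·v+140.
Next, v = -5 is a root, so (v+5) divides it; the quotient is v^2-4·v+28.
The quadratic v^2-4·v+28 has discriminant -96 < 0 and is irreducible over ℤ.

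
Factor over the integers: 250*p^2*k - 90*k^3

10*k*(5*p - 3*k)*(5*p + 3*k)

Factor out 10*k, leaving 25*p^2 - 9*k^2, which is a difference of two squares.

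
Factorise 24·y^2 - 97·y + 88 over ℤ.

Need a pair with product 24·88 = 2112 and sum -97: that's -64 and -33.
Split the middle term: 24·y^2 - 64·y - 33·y + 88 = 8·y·(3·y - 8) - 11·(3·y - 8).

(3·y - 8)·(8·y - 11)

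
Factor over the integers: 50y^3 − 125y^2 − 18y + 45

Among the possible rational roots, y = 5/2 is a root, giving the factor (2y − 5) and quotient 25y^2 − 9.
The remaining quadratic factors as (5y − 3)(5y + 3).

(2y − 5)(5y + 3)(5y − 3)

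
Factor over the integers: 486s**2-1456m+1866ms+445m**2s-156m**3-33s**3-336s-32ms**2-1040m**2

-(13m+3s)(3m-s+14)(4m-11s+8)

Group: 3m(-52m**2+131ms-104m+33s**2-24s) + (-s+14)(-52m**2+131ms-104m+33s**2-24s); both groups contain (-52m**2+131ms-104m+33s**2-24s), so (3m-s+14) is a factor with cofactor -52m**2+131ms-104m+33s**2-24s.
The cofactor groups again: -52m**2+131ms-104m+33s**2-24s = -13m(4m-11s+8) - 3s(4m-11s+8); both groups contain (4m-11s+8), giving -(13m+3s)(4m-11s+8).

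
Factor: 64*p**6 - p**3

p**3*(4*p - 1)*(16*p**2 + 4*p + 1)

Factor out p**3 first: what remains is 64*p**3 - 1.
Recognize a difference of cubes with the parts 4*p and 1.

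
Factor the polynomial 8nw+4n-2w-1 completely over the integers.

Group as (8nw+4n) + (-2w-1) = 4n(2w+1) - (2w+1).
Both groups share the factor (2w+1).

(2w+1)(4n-1)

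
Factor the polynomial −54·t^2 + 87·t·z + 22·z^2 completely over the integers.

−(6·t − 11·z)·(9·t + 2·z)

Group: −9·t·(6·t − 11·z) − 2·z·(6·t − 11·z); both groups contain (6·t − 11·z).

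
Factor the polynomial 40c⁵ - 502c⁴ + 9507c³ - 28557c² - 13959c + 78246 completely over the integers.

By the rational root theorem, c = 9/4 is a root, so (4c - 9) is a factor; dividing leaves 10c⁴ - 103c³ + 2145c² - 2313c - 8694.
Continuing, c = -3/2 is a root, giving the factor (2c + 3) and quotient 5c³ - 59c² + 1161c - 2898.
Continuing, c = 14/5 is a root, so (5c - 14) is a factor; dividing leaves c² - 9c + 207.
The quadratic c² - 9c + 207 has discriminant -747 < 0 and is irreducible over ℤ.

(2c + 3)(4c - 9)(5c - 14)(c² - 9c + 207)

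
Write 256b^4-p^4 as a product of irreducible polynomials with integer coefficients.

Write as (16b^2)² − (p^2)², then factor 16b^2-p^2 once more.

(4b+p)(4b-p)(16b^2+p^2)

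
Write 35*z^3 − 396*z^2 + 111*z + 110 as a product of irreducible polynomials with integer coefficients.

(5*z + 2)*(7*z − 5)*(z − 11)

Trying the rational-root candidates, z = −2/5 is a root, so (5*z + 2) is a factor; dividing leaves 7*z^2 − 82*z + 55.
The remaining quadratic factors as (7*z − 5)(z − 11).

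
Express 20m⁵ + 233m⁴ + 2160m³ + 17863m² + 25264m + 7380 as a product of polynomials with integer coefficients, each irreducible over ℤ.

(4m + 5)(5m + 2)(m + 9)(m² + m + 82)

Trying the rational-root candidates, m = -9 is a root, so (m + 9) divides it; the quotient is 20m⁴ + 53m³ + 1683m² + 2716m + 820.
Then m = -2/5 is a root, so (5m + 2) divides it; the quotient is 4m³ + 9m² + 333m + 410.
Continuing, m = -5/4 is a root, so (4m + 5) divides it; the quotient is m² + m + 82.
The quadratic m² + m + 82 has discriminant -327 < 0 and is irreducible over ℤ.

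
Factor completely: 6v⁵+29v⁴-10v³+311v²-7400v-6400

(6v+5)(v+8)(v-5)(v²+v+32)

Among the possible rational roots, v = -5/6 is a root, so (6v+5) divides it; the quotient is v⁴+4v³-5v²+56v-1280.
Continuing, v = 5 is a root, so (v-5) divides it; the quotient is v³+9v²+40v+256.
Then v = -8 is a root, giving the factor (v+8) and quotient v²+v+32.
The quadratic v²+v+32 has discriminant -127 < 0 and is irreducible over ℤ.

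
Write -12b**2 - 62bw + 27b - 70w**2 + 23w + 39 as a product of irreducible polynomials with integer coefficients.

-(3b + 5w + 3)(4b + 14w - 13)

Group: -4b(3b + 5w + 3) + (-14w + 13)(3b + 5w + 3); both groups contain (3b + 5w + 3).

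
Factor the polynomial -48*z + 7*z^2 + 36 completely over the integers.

(7*z - 6)*(z - 6)

Need a pair with product 7·36 = 252 and sum -48: that's -6 and -42.
Split the middle term: 7*z^2 - 6*z - 42*z + 36 = z*(7*z - 6) - 6*(7*z - 6).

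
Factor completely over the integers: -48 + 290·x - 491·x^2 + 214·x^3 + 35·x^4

(5·x - 3)·(7·x - 2)·(x + 8)·(x - 1)

Among the possible rational roots, x = 2/7 is a root, so (7·x - 2) divides it; the quotient is 5·x^3 + 32·x^2 - 61·x + 24.
Next, x = 3/5 is a root, so (5·x - 3) is a factor; dividing leaves x^2 + 7·x - 8.
The remaining quadratic factors as (x - 1)(x + 8).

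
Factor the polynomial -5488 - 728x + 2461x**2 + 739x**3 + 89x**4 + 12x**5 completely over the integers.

(3x - 4)(4x + 7)(x + 4)(x**2 + 3x + 49)

Testing divisors of the constant over divisors of the leading coefficient, x = 4/3 is a root, so (3x - 4) divides it; the quotient is 4x**4 + 35x**3 + 293x**2 + 1211x + 1372.
Next, x = -4 is a root, so (x + 4) divides it; the quotient is 4x**3 + 19x**2 + 217x + 343.
Continuing, x = -7/4 is a root, giving the factor (4x + 7) and quotient x**2 + 3x + 49.
The quadratic x**2 + 3x + 49 has discriminant -187 < 0 and is irreducible over ℤ.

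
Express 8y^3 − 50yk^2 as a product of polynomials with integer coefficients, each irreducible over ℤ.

2y(2y − 5k)(2y + 5k)

Every term has a factor of 2y. Then 4y^2 − 25k^2 = (2y)² − (5k)².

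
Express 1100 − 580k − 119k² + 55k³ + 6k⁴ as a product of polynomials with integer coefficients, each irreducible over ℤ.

By the rational root theorem, k = 5/2 is a root, so (2k − 5) is a factor; dividing leaves 3k³ + 35k² + 28k − 220.
Continuing, k = −11/3 is a root, so (3k + 11) is a factor; dividing leaves k² + 8k − 20.
The remaining quadratic factors as (k − 2)(k + 10).

(2k − 5)(3k + 11)(k + 10)(k − 2)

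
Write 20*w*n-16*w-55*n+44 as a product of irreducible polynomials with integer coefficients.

(4*w-11)*(5*n-4)

Group as (20*w*n-16*w) + (-55*n+44) = 4*w*(5*n-4) - 11*(5*n-4).
Both groups share the factor (5*n-4).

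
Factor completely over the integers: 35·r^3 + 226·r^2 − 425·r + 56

By the rational root theorem, r = −8 is a root, so (r + 8) is a factor; dividing leaves 35·r^2 − 54·r + 7.
The remaining quadratic factors as (7·r − 1)(5·r − 7).

(5·r − 7)·(7·r − 1)·(r + 8)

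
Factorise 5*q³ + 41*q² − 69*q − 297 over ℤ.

Among the possible rational roots, q = 3 is a root, giving the factor (q − 3) and quotient 5*q² + 56*q + 99.
The remaining quadratic factors as (5*q + 11)(q + 9).

(5*q + 11)*(q + 9)*(q − 3)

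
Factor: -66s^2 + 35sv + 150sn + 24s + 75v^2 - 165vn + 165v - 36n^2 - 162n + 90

-(6s + 5v - 12n + 6)(11s - 15v - 3n - 15)

Group: -11s(6s + 5v - 12n + 6) + (15v + 3n + 15)(6s + 5v - 12n + 6); both groups contain (6s + 5v - 12n + 6).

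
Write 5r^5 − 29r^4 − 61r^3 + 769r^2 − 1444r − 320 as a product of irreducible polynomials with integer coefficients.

Among the possible rational roots, r = −5 is a root, so (r + 5) is a factor; dividing leaves 5r^4 − 54r^3 + 209r^2 − 276r − 64.
Continuing, r = −1/5 is a root, giving the factor (5r + 1) and quotient r^3 − 11r^2 + 44r − 64.
Then r = 4 is a root, so (r − 4) divides it; the quotient is r^2 − 7r + 16.
The quadratic r^2 − 7r + 16 has discriminant −15 < 0 and is irreducible over ℤ.

(5r + 1)(r + 5)(r − 4)(r^2 − 7r + 16)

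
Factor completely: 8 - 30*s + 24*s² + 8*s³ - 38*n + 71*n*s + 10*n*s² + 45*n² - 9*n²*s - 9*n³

Group: 3*n*(-3*n² + n*s + 13*n + 2*s² + 7*s - 4) + (4*s - 2)*(-3*n² + n*s + 13*n + 2*s² + 7*s - 4); both groups contain (-3*n² + n*s + 13*n + 2*s² + 7*s - 4), so (3*n + 4*s - 2) is a factor with cofactor -3*n² + n*s + 13*n + 2*s² + 7*s - 4.
The cofactor groups again: -3*n² + n*s + 13*n + 2*s² + 7*s - 4 = -3*n*(n - s - 4) + (-2*s + 1)*(n - s - 4); both groups contain (n - s - 4), giving -(3*n + 2*s - 1)*(n - s - 4).

-(3*n + 2*s - 1)*(3*n + 4*s - 2)*(n - s - 4)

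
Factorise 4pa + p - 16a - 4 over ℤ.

(4a + 1)(p - 4)

Group as (4pa + p) + (-16a - 4) = p(4a + 1) - 4(4a + 1).
Both groups share the factor (4a + 1).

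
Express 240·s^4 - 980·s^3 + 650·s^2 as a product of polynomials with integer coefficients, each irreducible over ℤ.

10·s^2·(4·s - 13)·(6·s - 5)

Pull out the common factor 10·s^2, then factor the remaining trinomial.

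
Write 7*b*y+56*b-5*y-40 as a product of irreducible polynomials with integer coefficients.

(7*b-5)*(y+8)

Group as (7*b*y+56*b) + (-5*y-40) = 7*b*(y+8) - 5*(y+8).
Both groups share the factor (y+8).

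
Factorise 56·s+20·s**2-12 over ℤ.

4·(5·s-1)·(s+3)

Pull out the common factor 4, then factor the remaining trinomial.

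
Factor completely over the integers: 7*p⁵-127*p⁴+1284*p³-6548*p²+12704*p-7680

(7*p-8)*(p-2)*(p-6)*(p²-9*p+80)

By the rational root theorem, p = 8/7 is a root, so (7*p-8) is a factor; dividing leaves p⁴-17*p³+164*p²-748*p+960.
Next, p = 6 is a root, so (p-6) is a factor; dividing leaves p³-11*p²+98*p-160.
Then p = 2 is a root, so (p-2) is a factor; dividing leaves p²-9*p+80.
The quadratic p²-9*p+80 has discriminant -239 < 0 and is irreducible over ℤ.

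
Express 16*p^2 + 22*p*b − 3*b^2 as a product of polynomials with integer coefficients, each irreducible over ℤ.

Group: 8*p*(2*p + 3*b) − b*(2*p + 3*b); both groups contain (2*p + 3*b).

(8*p − b)*(2*p + 3*b)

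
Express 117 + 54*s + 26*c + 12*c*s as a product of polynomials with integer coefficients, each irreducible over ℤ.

Group as (12*c*s + 26*c) + (54*s + 117) = 2*c*(6*s + 13) + 9*(6*s + 13).
Both groups share the factor (6*s + 13).

(2*c + 9)*(6*s + 13)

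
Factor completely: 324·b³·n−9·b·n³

9·b·n·(6·b+n)·(6·b−n)

Every term has a factor of 9·b·n. Then 36·b²−n² = (6·b)² − (n)².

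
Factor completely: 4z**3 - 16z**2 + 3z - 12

(z - 4)(4z**2 + 3)

Group as (4z**3 + 3z) + (-16z**2 - 12) = z(4z**2 + 3) - 4(4z**2 + 3).
Both groups share the factor (4z**2 + 3).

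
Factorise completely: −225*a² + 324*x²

9*(6*x − 5*a)*(6*x + 5*a)

Every term has a factor of 9. Then 36*x² − 25*a² = (6*x)² − (5*a)².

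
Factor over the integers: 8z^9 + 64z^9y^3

Every term has a factor of 8z^9; factoring it out leaves 8y^3 + 1.
Recognize a sum of cubes with the parts 2y and 1.

8z^9(2y + 1)(4y^2 − 2y + 1)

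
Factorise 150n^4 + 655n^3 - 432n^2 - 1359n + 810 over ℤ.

(2n + 9)(3n + 5)(5n - 3)(5n - 6)

Trying the rational-root candidates, n = 6/5 is a root, so (5n - 6) divides it; the quotient is 30n^3 + 167n^2 + 114n - 135.
Continuing, n = -9/2 is a root, so (2n + 9) is a factor; dividing leaves 15n^2 + 16n - 15.
The remaining quadratic factors as (3n + 5)(5n - 3).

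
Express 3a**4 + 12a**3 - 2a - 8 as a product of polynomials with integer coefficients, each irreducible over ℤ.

Group as (3a**4 - 2a) + (12a**3 - 8) = a(3a**3 - 2) + 4(3a**3 - 2).
Both groups share the factor (3a**3 - 2).

(a + 4)(3a**3 - 2)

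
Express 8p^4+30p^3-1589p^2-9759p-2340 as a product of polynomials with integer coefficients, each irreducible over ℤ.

(2p+13)(4p+1)(p+12)(p-15)

Trying the rational-root candidates, p = -1/4 is a root, giving the factor (4p+1) and quotient 2p^3+7p^2-399p-2340.
Continuing, p = 15 is a root, so (p-15) is a factor; dividing leaves 2p^2+37p+156.
The remaining quadratic factors as (2p+13)(p+12).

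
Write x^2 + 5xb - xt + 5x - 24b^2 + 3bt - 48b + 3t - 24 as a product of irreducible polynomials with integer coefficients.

(x - 3b - 3)(x + 8b - t + 8)

Group: x(x - 3b - 3) + (8b - t + 8)(x - 3b - 3); both groups contain (x - 3b - 3).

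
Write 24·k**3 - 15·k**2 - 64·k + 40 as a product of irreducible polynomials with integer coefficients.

Group as (24·k**3 - 64·k) + (-15·k**2 + 40) = 8·k·(3·k**2 - 8) - 5·(3·k**2 - 8).
Both groups share the factor (3·k**2 - 8).

(8·k - 5)·(3·k**2 - 8)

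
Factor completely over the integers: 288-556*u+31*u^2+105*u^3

Testing divisors of the constant over divisors of the leading coefficient, u = 9/5 is a root, giving the factor (5*u-9) and quotient 21*u^2+44*u-32.
The remaining quadratic factors as (7*u-4)(3*u+8).

(3*u+8)*(5*u-9)*(7*u-4)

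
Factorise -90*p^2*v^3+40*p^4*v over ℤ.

10*p^2*v*(2*p+3*v)*(2*p-3*v)

Every term has a factor of 10*p^2*v. Then 4*p^2-9*v^2 = (2*p)² − (3*v)².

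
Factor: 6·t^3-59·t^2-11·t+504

(2·t-7)·(3·t+8)·(t-9)

Trying the rational-root candidates, t = 9 is a root, so (t-9) divides it; the quotient is 6·t^2-5·t-56.
The remaining quadratic factors as (3·t+8)(2·t-7).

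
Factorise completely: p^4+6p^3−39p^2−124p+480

(p+5)(p+8)(p−3)(p−4)

Trying the rational-root candidates, p = 4 is a root, so (p−4) is a factor; dividing leaves p^3+10p^2+p−120.
Then p = −8 is a root, so (p+8) is a factor; dividing leaves p^2+2p−15.
The remaining quadratic factors as (p+5)(p−3).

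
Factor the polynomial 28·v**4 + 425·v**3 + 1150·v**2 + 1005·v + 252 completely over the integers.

By the rational root theorem, v = -1 is a root, giving the factor (v + 1) and quotient 28·v**3 + 397·v**2 + 753·v + 252.
Continuing, v = -3/7 is a root, giving the factor (7·v + 3) and quotient 4·v**2 + 55·v + 84.
The remaining quadratic factors as (4·v + 7)(v + 12).

(4·v + 7)·(7·v + 3)·(v + 1)·(v + 12)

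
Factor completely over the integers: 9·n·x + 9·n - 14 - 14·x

Group as (9·n·x + 9·n) + (-14·x - 14) = 9·n·(x + 1) - 14·(x + 1).
Both groups share the factor (x + 1).

(9·n - 14)·(x + 1)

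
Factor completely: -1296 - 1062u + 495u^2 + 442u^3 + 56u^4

(2u - 3)(4u + 9)(7u + 8)(u + 6)

By the rational root theorem, u = -8/7 is a root, giving the factor (7u + 8) and quotient 8u^3 + 54u^2 + 9u - 162.
Continuing, u = -9/4 is a root, so (4u + 9) is a factor; dividing leaves 2u^2 + 9u - 18.
The remaining quadratic factors as (u + 6)(2u - 3).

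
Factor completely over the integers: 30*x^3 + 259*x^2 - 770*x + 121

Among the possible rational roots, x = 1/6 is a root, giving the factor (6*x - 1) and quotient 5*x^2 + 44*x - 121.
The remaining quadratic factors as (x + 11)(5*x - 11).

(5*x - 11)*(6*x - 1)*(x + 11)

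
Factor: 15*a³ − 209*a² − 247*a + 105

(3*a − 1)*(5*a + 7)*(a − 15)

Among the possible rational roots, a = 15 is a root, so (a − 15) divides it; the quotient is 15*a² + 16*a − 7.
The remaining quadratic factors as (5*a + 7)(3*a − 1).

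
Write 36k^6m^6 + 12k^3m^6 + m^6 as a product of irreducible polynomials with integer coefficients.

m^6(6k^3 + 1)^2

Pull out the common factor m^6, leaving 36k^6 + 12k^3 + 1.
Recognize a perfect-square trinomial with the parts 6k^3 and 1.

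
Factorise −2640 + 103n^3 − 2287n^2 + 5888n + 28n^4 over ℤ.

Among the possible rational roots, n = 4/7 is a root, so (7n − 4) is a factor; dividing leaves 4n^3 + 17n^2 − 317n + 660.
Then n = 5 is a root, giving the factor (n − 5) and quotient 4n^2 + 37n − 132.
The remaining quadratic factors as (n + 12)(4n − 11).

(4n − 11)(7n − 4)(n + 12)(n − 5)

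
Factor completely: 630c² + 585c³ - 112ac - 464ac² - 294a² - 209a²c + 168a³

Group: 8a(21a² + 8ac - 45c²) + (-13c - 14)(21a² + 8ac - 45c²); both groups contain (21a² + 8ac - 45c²), so (8a - 13c - 14) is a factor with cofactor 21a² + 8ac - 45c².
The cofactor groups again: 21a² + 8ac - 45c² = 3a(7a - 9c) + 5c(7a - 9c); both groups contain (7a - 9c), giving (3a + 5c)(7a - 9c).

(3a + 5c)(7a - 9c)(8a - 13c - 14)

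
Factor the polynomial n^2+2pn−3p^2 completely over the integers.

Group: −3p(p−n) − n(p−n); both groups contain (p−n).

−(p−n)(3p+n)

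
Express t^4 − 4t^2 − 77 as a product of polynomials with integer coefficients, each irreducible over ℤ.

Substitute u = t^2 to get a quadratic in u, then factor.
t^2 − 11 is irreducible over ℤ (11 is not a perfect square).
t^2 + 7 is irreducible over ℤ (always positive, so no real roots).

(t^2 + 7)(t^2 − 11)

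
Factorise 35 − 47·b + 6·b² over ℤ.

(6·b − 5)·(b − 7)

Need a pair with product 6·35 = 210 and sum −47: that's −42 and −5.
Split the middle term: 6·b² − 42·b − 5·b + 35 = 6·b·(b − 7) − 5·(b − 7).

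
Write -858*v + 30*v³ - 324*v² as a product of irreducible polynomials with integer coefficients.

Pull out the common factor 6*v, then factor the remaining trinomial.

6*v*(5*v + 11)*(v - 13)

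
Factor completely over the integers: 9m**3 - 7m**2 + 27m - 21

(9m - 7)(m**2 + 3)

Group as (9m**3 + 27m) + (-7m**2 - 21) = 9m(m**2 + 3) - 7(m**2 + 3).
Both groups share the factor (m**2 + 3).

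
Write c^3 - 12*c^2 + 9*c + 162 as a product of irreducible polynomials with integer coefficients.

By the rational root theorem, c = 9 is a root, giving the factor (c - 9) and quotient c^2 - 3*c - 18.
The remaining quadratic factors as (c + 3)(c - 6).

(c + 3)*(c - 6)*(c - 9)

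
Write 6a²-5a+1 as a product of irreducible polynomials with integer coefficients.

(2a-1)(3a-1)

Need a pair with product 6·1 = 6 and sum -5: that's -3 and -2.
Split the middle term: 6a²-3a - 2a+1 = 3a(2a-1) - (2a-1).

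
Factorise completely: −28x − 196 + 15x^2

Need a pair with product 15·(−196) = −2940 and sum −28: that's 42 and −70.
Split the middle term: 15x^2 + 42x − 70x − 196 = 3x(5x + 14) − 14(5x + 14).

(3x − 14)(5x + 14)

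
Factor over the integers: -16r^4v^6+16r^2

Factor out 16r^2 first: what remains is -r^2v^6+1.
Recognize a difference of squares with the parts 1 and rv^3.

-16r^2(rv^3+1)(rv^3-1)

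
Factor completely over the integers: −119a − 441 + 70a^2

7(2a − 7)(5a + 9)

Pull out the common factor 7, then factor the remaining trinomial.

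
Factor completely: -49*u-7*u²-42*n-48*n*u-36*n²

Group: -6*n*(6*n+7*u) + (-u-7)*(6*n+7*u); both groups contain (6*n+7*u).

-(6*n+7*u)*(6*n+u+7)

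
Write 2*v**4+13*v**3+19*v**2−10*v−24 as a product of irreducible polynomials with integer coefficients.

Testing divisors of the constant over divisors of the leading coefficient, v = −2 is a root, so (v+2) divides it; the quotient is 2*v**3+9*v**2+v−12.
Then v = −3/2 is a root, so (2*v+3) is a factor; dividing leaves v**2+3*v−4.
The remaining quadratic factors as (v+4)(v−1).

(2*v+3)*(v+2)*(v+4)*(v−1)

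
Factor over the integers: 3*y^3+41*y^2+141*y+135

Testing divisors of the constant over divisors of the leading coefficient, y = -9 is a root, so (y+9) divides it; the quotient is 3*y^2+14*y+15.
The remaining quadratic factors as (y+3)(3*y+5).

(3*y+5)*(y+3)*(y+9)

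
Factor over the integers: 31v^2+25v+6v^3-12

(2v+3)(3v-1)(v+4)

By the rational root theorem, v = -3/2 is a root, so (2v+3) is a factor; dividing leaves 3v^2+11v-4.
The remaining quadratic factors as (3v-1)(v+4).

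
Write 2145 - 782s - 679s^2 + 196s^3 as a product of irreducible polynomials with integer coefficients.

(4s - 15)(7s + 13)(7s - 11)

Testing divisors of the constant over divisors of the leading coefficient, s = 15/4 is a root, giving the factor (4s - 15) and quotient 49s^2 + 14s - 143.
The remaining quadratic factors as (7s + 13)(7s - 11).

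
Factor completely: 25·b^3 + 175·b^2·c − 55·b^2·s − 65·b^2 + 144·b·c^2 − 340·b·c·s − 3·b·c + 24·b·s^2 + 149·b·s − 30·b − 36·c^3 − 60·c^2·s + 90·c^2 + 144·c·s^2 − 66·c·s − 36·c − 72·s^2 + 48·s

(5·b + 6·c − 8·s)·(5·b − c − 3·s + 2)·(b + 6·c − 3)

Group: 5·b·(5·b^2 + 29·b·c − 3·b·s − 13·b − 6·c^2 − 18·c·s + 15·c + 9·s − 6) + (6·c − 8·s)·(5·b^2 + 29·b·c − 3·b·s − 13·b − 6·c^2 − 18·c·s + 15·c + 9·s − 6); both groups contain (5·b^2 + 29·b·c − 3·b·s − 13·b − 6·c^2 − 18·c·s + 15·c + 9·s − 6), so (5·b + 6·c − 8·s) is a factor with cofactor 5·b^2 + 29·b·c − 3·b·s − 13·b − 6·c^2 − 18·c·s + 15·c + 9·s − 6.
The cofactor groups again: 5·b^2 + 29·b·c − 3·b·s − 13·b − 6·c^2 − 18·c·s + 15·c + 9·s − 6 = 5·b·(b + 6·c − 3) + (−c − 3·s + 2)·(b + 6·c − 3); both groups contain (b + 6·c − 3), giving (5·b − c − 3·s + 2)·(b + 6·c − 3).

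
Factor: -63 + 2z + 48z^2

Need a pair with product 48·(-63) = -3024 and sum 2: that's 56 and -54.
Split the middle term: 48z^2 + 56z - 54z - 63 = 8z(6z + 7) - 9(6z + 7).

(6z + 7)(8z - 9)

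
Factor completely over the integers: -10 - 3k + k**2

Two integers with product -10 and sum -3 are -5 and 2.

(k + 2)(k - 5)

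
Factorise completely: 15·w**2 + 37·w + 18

(3·w + 2)·(5·w + 9)

Need a pair with product 15·18 = 270 and sum 37: that's 27 and 10.
Split the middle term: 15·w**2 + 27·w + 10·w + 18 = 3·w·(5·w + 9) + 2·(5·w + 9).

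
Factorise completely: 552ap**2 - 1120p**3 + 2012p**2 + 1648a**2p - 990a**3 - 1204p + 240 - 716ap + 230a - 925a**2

-(10a + 8p - 5)(11a - 10p + 6)(9a - 14p + 8)

Group: 11a(-90a**2 + 68ap - 35a + 112p**2 - 134p + 40) + (-10p + 6)(-90a**2 + 68ap - 35a + 112p**2 - 134p + 40); both groups contain (-90a**2 + 68ap - 35a + 112p**2 - 134p + 40), so (11a - 10p + 6) is a factor with cofactor -90a**2 + 68ap - 35a + 112p**2 - 134p + 40.
The cofactor groups again: -90a**2 + 68ap - 35a + 112p**2 - 134p + 40 = -10a(9a - 14p + 8) + (-8p + 5)(9a - 14p + 8); both groups contain (9a - 14p + 8), giving -(10a + 8p - 5)(9a - 14p + 8).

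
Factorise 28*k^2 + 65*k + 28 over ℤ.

(4*k + 7)*(7*k + 4)

Need a pair with product 28·28 = 784 and sum 65: that's 49 and 16.
Split the middle term: 28*k^2 + 49*k + 16*k + 28 = 7*k*(4*k + 7) + 4*(4*k + 7).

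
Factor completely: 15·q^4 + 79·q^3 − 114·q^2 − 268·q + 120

(3·q + 5)·(5·q − 2)·(q + 6)·(q − 2)

Among the possible rational roots, q = 2 is a root, giving the factor (q − 2) and quotient 15·q^3 + 109·q^2 + 104·q − 60.
Then q = 2/5 is a root, so (5·q − 2) divides it; the quotient is 3·q^2 + 23·q + 30.
The remaining quadratic factors as (q + 6)(3·q + 5).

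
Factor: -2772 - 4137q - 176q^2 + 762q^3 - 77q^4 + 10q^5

(2q + 3)(5q + 4)(q - 3)(q^2 - 7q + 77)

Testing divisors of the constant over divisors of the leading coefficient, q = -3/2 is a root, so (2q + 3) divides it; the quotient is 5q^4 - 46q^3 + 450q^2 - 763q - 924.
Next, q = 3 is a root, giving the factor (q - 3) and quotient 5q^3 - 31q^2 + 357q + 308.
Then q = -4/5 is a root, giving the factor (5q + 4) and quotient q^2 - 7q + 77.
The quadratic q^2 - 7q + 77 has discriminant -259 < 0 and is irreducible over ℤ.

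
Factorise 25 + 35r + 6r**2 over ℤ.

(6r + 5)(r + 5)

Need a pair with product 6·25 = 150 and sum 35: that's 5 and 30.
Split the middle term: 6r**2 + 5r + 30r + 25 = r(6r + 5) + 5(6r + 5).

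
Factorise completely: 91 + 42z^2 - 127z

(6z - 7)(7z - 13)

Need a pair with product 42·91 = 3822 and sum -127: that's -49 and -78.
Split the middle term: 42z^2 - 49z - 78z + 91 = 7z(6z - 7) - 13(6z - 7).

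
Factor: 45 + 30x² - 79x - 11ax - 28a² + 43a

Group: -7a(4a + 5x - 9) + (6x - 5)(4a + 5x - 9); both groups contain (4a + 5x - 9).

-(4a + 5x - 9)(7a - 6x + 5)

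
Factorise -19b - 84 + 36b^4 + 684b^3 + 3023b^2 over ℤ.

(6b + 1)(6b - 1)(b + 12)(b + 7)

Trying the rational-root candidates, b = -7 is a root, giving the factor (b + 7) and quotient 36b^3 + 432b^2 - b - 12.
Continuing, b = 1/6 is a root, giving the factor (6b - 1) and quotient 6b^2 + 73b + 12.
The remaining quadratic factors as (6b + 1)(b + 12).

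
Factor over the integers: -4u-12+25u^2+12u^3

Testing divisors of the constant over divisors of the leading coefficient, u = 2/3 is a root, giving the factor (3u-2) and quotient 4u^2+11u+6.
The remaining quadratic factors as (4u+3)(u+2).

(3u-2)(4u+3)(u+2)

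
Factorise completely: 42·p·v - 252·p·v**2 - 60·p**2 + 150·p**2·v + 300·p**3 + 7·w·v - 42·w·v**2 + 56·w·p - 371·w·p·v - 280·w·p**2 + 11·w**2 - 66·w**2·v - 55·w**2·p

Group: 11·w·(-5·w·p - 6·w·v + w - 30·p**2 - 36·p·v + 6·p) + (-10·p + 7·v)·(-5·w·p - 6·w·v + w - 30·p**2 - 36·p·v + 6·p); both groups contain (-5·w·p - 6·w·v + w - 30·p**2 - 36·p·v + 6·p), so (11·w - 10·p + 7·v) is a factor with cofactor -5·w·p - 6·w·v + w - 30·p**2 - 36·p·v + 6·p.
The cofactor groups again: -5·w·p - 6·w·v + w - 30·p**2 - 36·p·v + 6·p = -5·p·(w + 6·p) + (-6·v + 1)·(w + 6·p); both groups contain (w + 6·p), giving -(5·p + 6·v - 1)·(w + 6·p).

-(11·w - 10·p + 7·v)·(5·p + 6·v - 1)·(w + 6·p)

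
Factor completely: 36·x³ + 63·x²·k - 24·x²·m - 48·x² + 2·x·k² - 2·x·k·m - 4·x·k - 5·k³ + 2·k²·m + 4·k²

(4·x - k)·(3·x + 5·k - 2·m - 4)·(3·x + k)

Group: 4·x·(9·x² + 18·x·k - 6·x·m - 12·x + 5·k² - 2·k·m - 4·k) - k·(9·x² + 18·x·k - 6·x·m - 12·x + 5·k² - 2·k·m - 4·k); both groups contain (9·x² + 18·x·k - 6·x·m - 12·x + 5·k² - 2·k·m - 4·k), so (4·x - k) is a factor with cofactor 9·x² + 18·x·k - 6·x·m - 12·x + 5·k² - 2·k·m - 4·k.
The cofactor groups again: 9·x² + 18·x·k - 6·x·m - 12·x + 5·k² - 2·k·m - 4·k = 3·x·(3·x + 5·k - 2·m - 4) + k·(3·x + 5·k - 2·m - 4); both groups contain (3·x + 5·k - 2·m - 4), giving (3·x + k)·(3·x + 5·k - 2·m - 4).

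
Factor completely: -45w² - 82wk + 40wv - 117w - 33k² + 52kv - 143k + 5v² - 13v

-(9w + 11k + v)(5w + 3k - 5v + 13)

Group: -5w(9w + 11k + v) + (-3k + 5v - 13)(9w + 11k + v); both groups contain (9w + 11k + v).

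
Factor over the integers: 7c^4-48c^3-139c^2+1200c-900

(7c-6)(c+5)(c-5)(c-6)

By the rational root theorem, c = 6/7 is a root, so (7c-6) is a factor; dividing leaves c^3-6c^2-25c+150.
Then c = 5 is a root, so (c-5) divides it; the quotient is c^2-c-30.
The remaining quadratic factors as (c-6)(c+5).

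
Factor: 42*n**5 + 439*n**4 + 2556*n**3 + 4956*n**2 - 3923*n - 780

By the rational root theorem, n = 5/7 is a root, so (7*n - 5) is a factor; dividing leaves 6*n**4 + 67*n**3 + 413*n**2 + 1003*n + 156.
Then n = -4 is a root, giving the factor (n + 4) and quotient 6*n**3 + 43*n**2 + 241*n + 39.
Continuing, n = -1/6 is a root, giving the factor (6*n + 1) and quotient n**2 + 7*n + 39.
The quadratic n**2 + 7*n + 39 has discriminant -107 < 0 and is irreducible over ℤ.

(6*n + 1)*(7*n - 5)*(n + 4)*(n**2 + 7*n + 39)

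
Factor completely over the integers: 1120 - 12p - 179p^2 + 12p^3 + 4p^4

(2p + 5)(2p - 7)(p + 8)(p - 4)

Testing divisors of the constant over divisors of the leading coefficient, p = -5/2 is a root, so (2p + 5) divides it; the quotient is 2p^3 + p^2 - 92p + 224.
Continuing, p = 7/2 is a root, giving the factor (2p - 7) and quotient p^2 + 4p - 32.
The remaining quadratic factors as (p - 4)(p + 8).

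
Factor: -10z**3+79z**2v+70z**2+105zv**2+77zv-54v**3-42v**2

-(5z-2v)(z-9v-7)(2z+3v)

Group: 5z(-2z**2+15zv+14z+27v**2+21v) - 2v(-2z**2+15zv+14z+27v**2+21v); both groups contain (-2z**2+15zv+14z+27v**2+21v), so (5z-2v) is a factor with cofactor -2z**2+15zv+14z+27v**2+21v.
The cofactor groups again: -2z**2+15zv+14z+27v**2+21v = -z(2z+3v) + (9v+7)(2z+3v); both groups contain (2z+3v), giving -(z-9v-7)(2z+3v).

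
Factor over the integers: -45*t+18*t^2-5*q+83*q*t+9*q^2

Group: q*(9*q+2*t-5) + 9*t*(9*q+2*t-5); both groups contain (9*q+2*t-5).

(9*q+2*t-5)*(q+9*t)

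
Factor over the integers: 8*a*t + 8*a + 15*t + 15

Group as (8*a*t + 8*a) + (15*t + 15) = 8*a*(t + 1) + 15*(t + 1).
Both groups share the factor (t + 1).

(8*a + 15)*(t + 1)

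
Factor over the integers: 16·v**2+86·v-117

(2·v+13)·(8·v-9)

Need a pair with product 16·(-117) = -1872 and sum 86: that's 104 and -18.
Split the middle term: 16·v**2+104·v - 18·v-117 = 8·v·(2·v+13) - 9·(2·v+13).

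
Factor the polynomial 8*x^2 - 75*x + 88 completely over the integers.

(8*x - 11)*(x - 8)

Need a pair with product 8·88 = 704 and sum -75: that's -11 and -64.
Split the middle term: 8*x^2 - 11*x - 64*x + 88 = x*(8*x - 11) - 8*(8*x - 11).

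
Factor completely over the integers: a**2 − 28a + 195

(a − 13)(a − 15)

Two integers with product 195 and sum −28 are −13 and −15.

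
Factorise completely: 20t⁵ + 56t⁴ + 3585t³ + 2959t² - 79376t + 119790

Among the possible rational roots, t = 11/5 is a root, giving the factor (5t - 11) and quotient 4t⁴ + 20t³ + 761t² + 2266t - 10890.
Then t = 5/2 is a root, giving the factor (2t - 5) and quotient 2t³ + 15t² + 418t + 2178.
Next, t = -11/2 is a root, giving the factor (2t + 11) and quotient t² + 2t + 198.
The quadratic t² + 2t + 198 has discriminant -788 < 0 and is irreducible over ℤ.

(2t + 11)(2t - 5)(5t - 11)(t² + 2t + 198)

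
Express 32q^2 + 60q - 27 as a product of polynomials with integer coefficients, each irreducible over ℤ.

Need a pair with product 32·(-27) = -864 and sum 60: that's 72 and -12.
Split the middle term: 32q^2 + 72q - 12q - 27 = 8q(4q + 9) - 3(4q + 9).

(4q + 9)(8q - 3)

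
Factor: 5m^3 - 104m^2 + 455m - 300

(5m - 4)(m - 15)(m - 5)

Testing divisors of the constant over divisors of the leading coefficient, m = 5 is a root, giving the factor (m - 5) and quotient 5m^2 - 79m + 60.
The remaining quadratic factors as (5m - 4)(m - 15).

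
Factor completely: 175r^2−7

7(5r+1)(5r−1)

Pull out the common factor 7; 25r^2−1 is a difference of squares.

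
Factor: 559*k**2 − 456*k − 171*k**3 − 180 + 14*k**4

By the rational root theorem, k = 2 is a root, so (k − 2) is a factor; dividing leaves 14*k**3 − 143*k**2 + 273*k + 90.
Then k = 15/2 is a root, giving the factor (2*k − 15) and quotient 7*k**2 − 19*k − 6.
The remaining quadratic factors as (k − 3)(7*k + 2).

(2*k − 15)*(7*k + 2)*(k − 2)*(k − 3)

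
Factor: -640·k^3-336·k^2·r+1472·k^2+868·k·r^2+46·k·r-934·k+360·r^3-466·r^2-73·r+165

-(10·k+4·r-3)·(8·k+10·r-11)·(8·k-9·r-5)

Group: 10·k·(-64·k^2-8·k·r+128·k+90·r^2-49·r-55) + (4·r-3)·(-64·k^2-8·k·r+128·k+90·r^2-49·r-55); both groups contain (-64·k^2-8·k·r+128·k+90·r^2-49·r-55), so (10·k+4·r-3) is a factor with cofactor -64·k^2-8·k·r+128·k+90·r^2-49·r-55.
The cofactor groups again: -64·k^2-8·k·r+128·k+90·r^2-49·r-55 = -8·k·(8·k-9·r-5) + (-10·r+11)·(8·k-9·r-5); both groups contain (8·k-9·r-5), giving -(8·k+10·r-11)·(8·k-9·r-5).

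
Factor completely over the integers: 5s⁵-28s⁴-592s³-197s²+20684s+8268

(5s+2)(s-13)(s-6)(s²+13s+53)

Testing divisors of the constant over divisors of the leading coefficient, s = 6 is a root, so (s-6) is a factor; dividing leaves 5s⁴+2s³-580s²-3677s-1378.
Next, s = 13 is a root, so (s-13) is a factor; dividing leaves 5s³+67s²+291s+106.
Then s = -2/5 is a root, so (5s+2) divides it; the quotient is s²+13s+53.
The quadratic s²+13s+53 has discriminant -43 < 0 and is irreducible over ℤ.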